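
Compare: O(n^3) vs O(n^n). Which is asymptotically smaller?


cubic grows slower than n^n
O(n^3) is asymptotically smaller; O(n^n) grows faster


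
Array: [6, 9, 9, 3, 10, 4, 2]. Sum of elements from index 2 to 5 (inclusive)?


Prefix sums: [0, 6, 15, 24, 27, 37, 41, 43]
Sum[2..5] = prefix[6] - prefix[2] = 41 - 15 = 26


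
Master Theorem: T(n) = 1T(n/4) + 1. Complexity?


a=1, b=4, c=0. log_4(1)=0 = c=0. Case 2: O(n^c log n) = O(log n)
Complexity: O(log n)


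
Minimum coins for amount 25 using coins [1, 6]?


dp[0]=0; dp[i]=1+min(dp[i-c] for c in coins)
...dp[20]=5, dp[21]=6, dp[22]=7, dp[23]=8, dp[24]=4, dp[25]=5
Minimum coins for 25 = 5


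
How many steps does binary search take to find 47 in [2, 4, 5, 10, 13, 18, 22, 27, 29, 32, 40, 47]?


Search for 47:
[0,11] mid=5 arr[5]=18
[6,11] mid=8 arr[8]=29
[9,11] mid=10 arr[10]=40
[11,11] mid=11 arr[11]=47
Total: 4 comparisons


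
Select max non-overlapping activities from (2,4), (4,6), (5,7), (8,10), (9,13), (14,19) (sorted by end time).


Greedy: pick earliest-ending, then skip overlaps.
Selected (4 activities): [(2, 4), (4, 6), (8, 10), (14, 19)]


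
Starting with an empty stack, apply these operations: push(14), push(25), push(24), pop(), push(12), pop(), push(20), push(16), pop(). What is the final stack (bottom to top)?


push(14) -> [14]
push(25) -> [14, 25]
push(24) -> [14, 25, 24]
pop() returns 24 -> [14, 25]
push(12) -> [14, 25, 12]
pop() returns 12 -> [14, 25]
push(20) -> [14, 25, 20]
push(16) -> [14, 25, 20, 16]
pop() returns 16 -> [14, 25, 20]
Final stack (bottom to top): [14, 25, 20]


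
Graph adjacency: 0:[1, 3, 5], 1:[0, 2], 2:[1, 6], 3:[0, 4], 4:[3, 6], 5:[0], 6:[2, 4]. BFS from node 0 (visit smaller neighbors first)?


BFS queue: start with [0]
Visit order: [0, 1, 3, 5, 2, 4, 6]


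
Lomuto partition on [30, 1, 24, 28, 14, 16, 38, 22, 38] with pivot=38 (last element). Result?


Elements <= 38 go left of pivot.
Result: [30, 1, 24, 28, 14, 16, 38, 22, 38], pivot at index 8


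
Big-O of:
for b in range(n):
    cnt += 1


Per nesting level: O(n) = O(n)
Complexity: O(n)


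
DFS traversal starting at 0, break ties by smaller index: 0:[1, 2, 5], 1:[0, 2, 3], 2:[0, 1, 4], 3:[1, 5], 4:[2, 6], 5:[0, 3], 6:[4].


DFS stack-based: start with [0]
Visit order: [0, 1, 2, 4, 6, 3, 5]


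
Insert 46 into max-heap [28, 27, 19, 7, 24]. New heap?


Append 46: [28, 27, 19, 7, 24, 46]
Bubble up: swap idx 5(46) with idx 2(19); swap idx 2(46) with idx 0(28)
Result: [46, 27, 28, 7, 24, 19]


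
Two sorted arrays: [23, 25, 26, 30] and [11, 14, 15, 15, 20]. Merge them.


Compare heads, take smaller each step.
Merged: [11, 14, 15, 15, 20, 23, 25, 26, 30]


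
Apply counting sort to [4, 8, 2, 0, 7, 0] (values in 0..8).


Count array: [2, 0, 1, 0, 1, 0, 0, 1, 1]
Reconstruct: [0, 0, 2, 4, 7, 8]


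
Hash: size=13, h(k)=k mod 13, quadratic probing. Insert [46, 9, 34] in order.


Insertions: 46->slot 7; 9->slot 9; 34->slot 8
Table: [None, None, None, None, None, None, None, 46, 34, 9, None, None, None]


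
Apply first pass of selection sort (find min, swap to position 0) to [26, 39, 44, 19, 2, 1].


After one pass: [1, 39, 44, 19, 2, 26]


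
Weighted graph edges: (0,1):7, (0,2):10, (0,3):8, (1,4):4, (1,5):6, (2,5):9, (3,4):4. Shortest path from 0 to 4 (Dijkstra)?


Dijkstra from 0:
Distances: {0: 0, 1: 7, 2: 10, 3: 8, 4: 11, 5: 13}
Shortest distance to 4 = 11, path = [0, 1, 4]


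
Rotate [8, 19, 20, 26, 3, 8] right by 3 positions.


Right rotate by 3: [26, 3, 8, 8, 19, 20]


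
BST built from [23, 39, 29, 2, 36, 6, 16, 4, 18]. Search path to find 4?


BST root = 23
Search for 4: compare at each node
Path: [23, 2, 6, 4]


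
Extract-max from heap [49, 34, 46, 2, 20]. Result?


Max = 49
Replace root with last, heapify down
Resulting heap: [46, 34, 20, 2]


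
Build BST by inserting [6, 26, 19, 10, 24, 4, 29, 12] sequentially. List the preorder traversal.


Root = 6; build tree by BST insertion.
Preorder traversal: [6, 4, 26, 19, 10, 12, 24, 29]


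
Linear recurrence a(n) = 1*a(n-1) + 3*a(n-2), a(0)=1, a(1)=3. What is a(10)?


Build bottom-up:
...a(8)=942, a(9)=2175, a(10)=1*2175+3*942=5001


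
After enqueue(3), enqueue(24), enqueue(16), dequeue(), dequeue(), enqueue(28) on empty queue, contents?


enqueue(3) -> [3]
enqueue(24) -> [3, 24]
enqueue(16) -> [3, 24, 16]
dequeue() returns 3 -> [24, 16]
dequeue() returns 24 -> [16]
enqueue(28) -> [16, 28]
Final queue (front to back): [16, 28]


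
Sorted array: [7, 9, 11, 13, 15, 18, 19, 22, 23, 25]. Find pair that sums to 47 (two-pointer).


Two pointers: lo=0, hi=9
Found pair: (22, 25) summing to 47


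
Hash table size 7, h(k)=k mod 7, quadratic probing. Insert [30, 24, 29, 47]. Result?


Insertions: 30->slot 2; 24->slot 3; 29->slot 1; 47->slot 5
Table: [None, 29, 30, 24, None, 47, None]


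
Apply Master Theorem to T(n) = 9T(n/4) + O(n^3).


a=9, b=4, c=3. log_4(9)=1.585 < c=3. Case 3: O(n^c) = O(n^3)
Complexity: O(n^3)


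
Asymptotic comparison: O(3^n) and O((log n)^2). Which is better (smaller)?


polylogarithmic grows slower than exponential (base 3)
O((log n)^2) is asymptotically smaller; O(3^n) grows faster


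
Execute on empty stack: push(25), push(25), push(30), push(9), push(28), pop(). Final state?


push(25) -> [25]
push(25) -> [25, 25]
push(30) -> [25, 25, 30]
push(9) -> [25, 25, 30, 9]
push(28) -> [25, 25, 30, 9, 28]
pop() returns 28 -> [25, 25, 30, 9]
Final stack (bottom to top): [25, 25, 30, 9]


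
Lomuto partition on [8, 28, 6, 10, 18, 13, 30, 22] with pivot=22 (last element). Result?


Elements <= 22 go left of pivot.
Result: [8, 6, 10, 18, 13, 22, 30, 28], pivot at index 5


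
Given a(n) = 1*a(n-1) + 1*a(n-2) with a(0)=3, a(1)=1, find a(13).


Build bottom-up:
...a(11)=254, a(12)=411, a(13)=1*411+1*254=665


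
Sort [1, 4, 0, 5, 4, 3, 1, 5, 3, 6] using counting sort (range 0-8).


Count array: [1, 2, 0, 2, 2, 2, 1, 0, 0]
Reconstruct: [0, 1, 1, 3, 3, 4, 4, 5, 5, 6]


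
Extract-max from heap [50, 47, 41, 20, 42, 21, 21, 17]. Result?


Max = 50
Replace root with last, heapify down
Resulting heap: [47, 42, 41, 20, 17, 21, 21]


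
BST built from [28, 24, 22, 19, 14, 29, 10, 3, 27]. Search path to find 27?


BST root = 28
Search for 27: compare at each node
Path: [28, 24, 27]


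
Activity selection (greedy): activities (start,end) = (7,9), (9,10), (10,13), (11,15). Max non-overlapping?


Greedy: pick earliest-ending, then skip overlaps.
Selected (3 activities): [(7, 9), (9, 10), (10, 13)]


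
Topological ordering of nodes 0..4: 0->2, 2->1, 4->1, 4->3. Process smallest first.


Kahn's algorithm, process smallest node first
Order: [0, 2, 4, 1, 3]


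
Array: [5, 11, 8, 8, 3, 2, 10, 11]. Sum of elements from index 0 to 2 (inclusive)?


Prefix sums: [0, 5, 16, 24, 32, 35, 37, 47, 58]
Sum[0..2] = prefix[3] - prefix[0] = 24 - 0 = 24


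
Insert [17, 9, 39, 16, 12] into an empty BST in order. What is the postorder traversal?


Root = 17; build tree by BST insertion.
Postorder traversal: [12, 16, 9, 39, 17]


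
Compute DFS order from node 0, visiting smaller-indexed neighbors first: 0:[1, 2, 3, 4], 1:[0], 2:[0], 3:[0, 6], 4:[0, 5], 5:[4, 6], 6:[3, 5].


DFS stack-based: start with [0]
Visit order: [0, 1, 2, 3, 6, 5, 4]


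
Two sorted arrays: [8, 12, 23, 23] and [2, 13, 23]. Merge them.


Compare heads, take smaller each step.
Merged: [2, 8, 12, 13, 23, 23, 23]


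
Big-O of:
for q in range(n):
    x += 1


Per nesting level: O(n) = O(n)
Complexity: O(n)


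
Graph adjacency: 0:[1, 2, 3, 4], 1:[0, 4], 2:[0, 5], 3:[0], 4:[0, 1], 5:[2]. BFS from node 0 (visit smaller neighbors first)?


BFS queue: start with [0]
Visit order: [0, 1, 2, 3, 4, 5]


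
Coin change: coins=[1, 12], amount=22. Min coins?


dp[0]=0; dp[i]=1+min(dp[i-c] for c in coins)
...dp[17]=6, dp[18]=7, dp[19]=8, dp[20]=9, dp[21]=10, dp[22]=11
Minimum coins for 22 = 11


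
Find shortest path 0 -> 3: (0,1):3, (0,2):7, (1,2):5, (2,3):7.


Dijkstra from 0:
Distances: {0: 0, 1: 3, 2: 7, 3: 14}
Shortest distance to 3 = 14, path = [0, 2, 3]


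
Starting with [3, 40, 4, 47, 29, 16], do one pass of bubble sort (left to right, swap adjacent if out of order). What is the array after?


After one pass: [3, 4, 40, 29, 16, 47]


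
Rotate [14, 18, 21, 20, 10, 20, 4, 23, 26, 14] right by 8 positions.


Right rotate by 8: [21, 20, 10, 20, 4, 23, 26, 14, 14, 18]


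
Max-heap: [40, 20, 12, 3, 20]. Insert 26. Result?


Append 26: [40, 20, 12, 3, 20, 26]
Bubble up: swap idx 5(26) with idx 2(12)
Result: [40, 20, 26, 3, 20, 12]


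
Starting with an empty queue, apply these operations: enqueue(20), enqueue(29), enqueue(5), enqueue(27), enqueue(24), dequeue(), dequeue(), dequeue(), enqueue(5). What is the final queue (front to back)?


enqueue(20) -> [20]
enqueue(29) -> [20, 29]
enqueue(5) -> [20, 29, 5]
enqueue(27) -> [20, 29, 5, 27]
enqueue(24) -> [20, 29, 5, 27, 24]
dequeue() returns 20 -> [29, 5, 27, 24]
dequeue() returns 29 -> [5, 27, 24]
dequeue() returns 5 -> [27, 24]
enqueue(5) -> [27, 24, 5]
Final queue (front to back): [27, 24, 5]


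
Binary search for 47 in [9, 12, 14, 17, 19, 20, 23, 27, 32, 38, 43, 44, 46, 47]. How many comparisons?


Search for 47:
[0,13] mid=6 arr[6]=23
[7,13] mid=10 arr[10]=43
[11,13] mid=12 arr[12]=46
[13,13] mid=13 arr[13]=47
Total: 4 comparisons


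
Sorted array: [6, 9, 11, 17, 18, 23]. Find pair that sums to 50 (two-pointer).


Two pointers: lo=0, hi=5
No pair sums to 50


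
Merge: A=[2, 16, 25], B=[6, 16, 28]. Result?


Compare heads, take smaller each step.
Merged: [2, 6, 16, 16, 25, 28]


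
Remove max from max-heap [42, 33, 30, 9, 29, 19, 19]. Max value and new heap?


Max = 42
Replace root with last, heapify down
Resulting heap: [33, 29, 30, 9, 19, 19]


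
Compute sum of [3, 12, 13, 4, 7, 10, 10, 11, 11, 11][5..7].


Prefix sums: [0, 3, 15, 28, 32, 39, 49, 59, 70, 81, 92]
Sum[5..7] = prefix[8] - prefix[5] = 70 - 39 = 31


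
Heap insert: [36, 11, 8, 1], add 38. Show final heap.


Append 38: [36, 11, 8, 1, 38]
Bubble up: swap idx 4(38) with idx 1(11); swap idx 1(38) with idx 0(36)
Result: [38, 36, 8, 1, 11]


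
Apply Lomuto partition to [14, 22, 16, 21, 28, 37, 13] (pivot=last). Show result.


Elements <= 13 go left of pivot.
Result: [13, 22, 16, 21, 28, 37, 14], pivot at index 0


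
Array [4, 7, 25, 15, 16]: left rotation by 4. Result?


Left rotate by 4: [16, 4, 7, 25, 15]


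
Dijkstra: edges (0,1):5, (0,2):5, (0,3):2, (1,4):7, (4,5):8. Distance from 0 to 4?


Dijkstra from 0:
Distances: {0: 0, 1: 5, 2: 5, 3: 2, 4: 12, 5: 20}
Shortest distance to 4 = 12, path = [0, 1, 4]


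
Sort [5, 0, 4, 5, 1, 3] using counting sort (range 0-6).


Count array: [1, 1, 0, 1, 1, 2, 0]
Reconstruct: [0, 1, 3, 4, 5, 5]


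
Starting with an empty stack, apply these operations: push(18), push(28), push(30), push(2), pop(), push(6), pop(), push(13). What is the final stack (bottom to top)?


push(18) -> [18]
push(28) -> [18, 28]
push(30) -> [18, 28, 30]
push(2) -> [18, 28, 30, 2]
pop() returns 2 -> [18, 28, 30]
push(6) -> [18, 28, 30, 6]
pop() returns 6 -> [18, 28, 30]
push(13) -> [18, 28, 30, 13]
Final stack (bottom to top): [18, 28, 30, 13]


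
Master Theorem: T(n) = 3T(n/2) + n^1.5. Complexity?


a=3, b=2, c=1.5. log_2(3)=1.585 > c=1.5. Case 1: O(n^log_b(a)) = O(n^1.585)
Complexity: O(n^1.585)


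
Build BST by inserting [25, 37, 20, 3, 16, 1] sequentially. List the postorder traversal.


Root = 25; build tree by BST insertion.
Postorder traversal: [1, 16, 3, 20, 37, 25]


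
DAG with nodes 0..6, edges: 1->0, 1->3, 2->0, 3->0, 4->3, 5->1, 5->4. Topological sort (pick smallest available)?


Kahn's algorithm, process smallest node first
Order: [2, 5, 1, 4, 3, 0, 6]


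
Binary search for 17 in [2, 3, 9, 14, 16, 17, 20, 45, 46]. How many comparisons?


Search for 17:
[0,8] mid=4 arr[4]=16
[5,8] mid=6 arr[6]=20
[5,5] mid=5 arr[5]=17
Total: 3 comparisons


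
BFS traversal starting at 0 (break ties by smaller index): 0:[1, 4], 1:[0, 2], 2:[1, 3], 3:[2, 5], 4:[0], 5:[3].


BFS queue: start with [0]
Visit order: [0, 1, 4, 2, 3, 5]


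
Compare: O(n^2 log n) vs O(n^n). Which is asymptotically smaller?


n^2 log n grows slower than n^n
O(n^2 log n) is asymptotically smaller; O(n^n) grows faster


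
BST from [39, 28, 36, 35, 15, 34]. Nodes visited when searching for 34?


BST root = 39
Search for 34: compare at each node
Path: [39, 28, 36, 35, 34]


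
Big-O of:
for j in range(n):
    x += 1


Per nesting level: O(n) = O(n)
Complexity: O(n)


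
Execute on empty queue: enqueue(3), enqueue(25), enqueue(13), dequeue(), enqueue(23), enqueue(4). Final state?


enqueue(3) -> [3]
enqueue(25) -> [3, 25]
enqueue(13) -> [3, 25, 13]
dequeue() returns 3 -> [25, 13]
enqueue(23) -> [25, 13, 23]
enqueue(4) -> [25, 13, 23, 4]
Final queue (front to back): [25, 13, 23, 4]


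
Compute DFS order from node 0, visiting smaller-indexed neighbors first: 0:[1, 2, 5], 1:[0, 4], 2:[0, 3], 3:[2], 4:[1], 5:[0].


DFS stack-based: start with [0]
Visit order: [0, 1, 4, 2, 3, 5]


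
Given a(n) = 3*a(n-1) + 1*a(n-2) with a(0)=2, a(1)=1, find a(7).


Build bottom-up:
...a(5)=175, a(6)=578, a(7)=3*578+1*175=1909


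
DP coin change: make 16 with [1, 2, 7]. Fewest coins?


dp[0]=0; dp[i]=1+min(dp[i-c] for c in coins)
...dp[11]=3, dp[12]=4, dp[13]=4, dp[14]=2, dp[15]=3, dp[16]=3
Minimum coins for 16 = 3


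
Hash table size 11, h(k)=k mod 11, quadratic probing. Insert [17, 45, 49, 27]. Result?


Insertions: 17->slot 6; 45->slot 1; 49->slot 5; 27->slot 9
Table: [None, 45, None, None, None, 49, 17, None, None, 27, None]


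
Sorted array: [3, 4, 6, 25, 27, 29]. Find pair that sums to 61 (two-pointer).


Two pointers: lo=0, hi=5
No pair sums to 61


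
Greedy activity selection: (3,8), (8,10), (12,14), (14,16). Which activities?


Greedy: pick earliest-ending, then skip overlaps.
Selected (4 activities): [(3, 8), (8, 10), (12, 14), (14, 16)]


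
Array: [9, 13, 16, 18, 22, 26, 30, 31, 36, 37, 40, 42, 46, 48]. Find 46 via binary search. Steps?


Search for 46:
[0,13] mid=6 arr[6]=30
[7,13] mid=10 arr[10]=40
[11,13] mid=12 arr[12]=46
Total: 3 comparisons


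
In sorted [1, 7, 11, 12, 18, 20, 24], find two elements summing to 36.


Two pointers: lo=0, hi=6
Found pair: (12, 24) summing to 36


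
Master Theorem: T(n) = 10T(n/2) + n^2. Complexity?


a=10, b=2, c=2. log_2(10)=3.322 > c=2. Case 1: O(n^log_b(a)) = O(n^3.322)
Complexity: O(n^3.322)


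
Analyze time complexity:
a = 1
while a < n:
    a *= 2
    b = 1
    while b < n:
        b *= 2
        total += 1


Per nesting level: O(log n) * O(log n) = O((log n)^2)
Complexity: O((log n)^2)


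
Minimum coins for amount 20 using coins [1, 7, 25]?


dp[0]=0; dp[i]=1+min(dp[i-c] for c in coins)
...dp[15]=3, dp[16]=4, dp[17]=5, dp[18]=6, dp[19]=7, dp[20]=8
Minimum coins for 20 = 8


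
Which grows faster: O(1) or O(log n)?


constant grows slower than logarithmic
O(1) is asymptotically smaller; O(log n) grows faster


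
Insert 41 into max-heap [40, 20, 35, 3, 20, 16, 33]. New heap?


Append 41: [40, 20, 35, 3, 20, 16, 33, 41]
Bubble up: swap idx 7(41) with idx 3(3); swap idx 3(41) with idx 1(20); swap idx 1(41) with idx 0(40)
Result: [41, 40, 35, 20, 20, 16, 33, 3]


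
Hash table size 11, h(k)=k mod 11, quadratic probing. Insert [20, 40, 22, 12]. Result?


Insertions: 20->slot 9; 40->slot 7; 22->slot 0; 12->slot 1
Table: [22, 12, None, None, None, None, None, 40, None, 20, None]


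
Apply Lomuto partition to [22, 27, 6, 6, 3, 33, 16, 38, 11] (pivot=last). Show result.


Elements <= 11 go left of pivot.
Result: [6, 6, 3, 11, 22, 33, 16, 38, 27], pivot at index 3


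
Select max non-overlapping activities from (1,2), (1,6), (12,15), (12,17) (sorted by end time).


Greedy: pick earliest-ending, then skip overlaps.
Selected (2 activities): [(1, 2), (12, 15)]


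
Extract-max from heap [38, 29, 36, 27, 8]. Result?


Max = 38
Replace root with last, heapify down
Resulting heap: [36, 29, 8, 27]


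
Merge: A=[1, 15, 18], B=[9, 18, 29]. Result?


Compare heads, take smaller each step.
Merged: [1, 9, 15, 18, 18, 29]


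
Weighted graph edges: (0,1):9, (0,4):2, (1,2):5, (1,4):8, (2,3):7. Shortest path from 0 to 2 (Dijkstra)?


Dijkstra from 0:
Distances: {0: 0, 1: 9, 2: 14, 3: 21, 4: 2}
Shortest distance to 2 = 14, path = [0, 1, 2]


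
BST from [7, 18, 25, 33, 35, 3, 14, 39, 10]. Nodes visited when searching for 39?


BST root = 7
Search for 39: compare at each node
Path: [7, 18, 25, 33, 35, 39]


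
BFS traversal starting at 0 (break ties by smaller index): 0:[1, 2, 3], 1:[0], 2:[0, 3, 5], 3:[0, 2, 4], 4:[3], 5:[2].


BFS queue: start with [0]
Visit order: [0, 1, 2, 3, 5, 4]


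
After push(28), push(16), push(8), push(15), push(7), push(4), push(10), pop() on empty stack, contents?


push(28) -> [28]
push(16) -> [28, 16]
push(8) -> [28, 16, 8]
push(15) -> [28, 16, 8, 15]
push(7) -> [28, 16, 8, 15, 7]
push(4) -> [28, 16, 8, 15, 7, 4]
push(10) -> [28, 16, 8, 15, 7, 4, 10]
pop() returns 10 -> [28, 16, 8, 15, 7, 4]
Final stack (bottom to top): [28, 16, 8, 15, 7, 4]


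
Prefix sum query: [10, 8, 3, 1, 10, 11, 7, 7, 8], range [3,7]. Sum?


Prefix sums: [0, 10, 18, 21, 22, 32, 43, 50, 57, 65]
Sum[3..7] = prefix[8] - prefix[3] = 57 - 21 = 36


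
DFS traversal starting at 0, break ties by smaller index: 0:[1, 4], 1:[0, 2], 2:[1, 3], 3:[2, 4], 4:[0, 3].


DFS stack-based: start with [0]
Visit order: [0, 1, 2, 3, 4]


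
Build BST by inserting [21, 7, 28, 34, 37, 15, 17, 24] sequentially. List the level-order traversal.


Root = 21; build tree by BST insertion.
Level-Order traversal: [21, 7, 28, 15, 24, 34, 17, 37]


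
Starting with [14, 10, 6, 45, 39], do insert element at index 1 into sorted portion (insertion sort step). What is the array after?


After one pass: [10, 14, 6, 45, 39]


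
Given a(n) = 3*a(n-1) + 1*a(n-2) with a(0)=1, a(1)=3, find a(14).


Build bottom-up:
...a(12)=1543321, a(13)=5097243, a(14)=3*5097243+1*1543321=16835050


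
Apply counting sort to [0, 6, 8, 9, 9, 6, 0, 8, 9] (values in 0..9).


Count array: [2, 0, 0, 0, 0, 0, 2, 0, 2, 3]
Reconstruct: [0, 0, 6, 6, 8, 8, 9, 9, 9]


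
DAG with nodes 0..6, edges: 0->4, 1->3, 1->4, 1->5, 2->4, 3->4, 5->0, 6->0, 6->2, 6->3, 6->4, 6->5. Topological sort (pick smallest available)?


Kahn's algorithm, process smallest node first
Order: [1, 6, 2, 3, 5, 0, 4]


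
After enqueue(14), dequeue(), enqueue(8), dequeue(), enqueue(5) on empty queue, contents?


enqueue(14) -> [14]
dequeue() returns 14 -> []
enqueue(8) -> [8]
dequeue() returns 8 -> []
enqueue(5) -> [5]
Final queue (front to back): [5]


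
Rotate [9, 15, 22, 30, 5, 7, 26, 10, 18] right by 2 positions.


Right rotate by 2: [10, 18, 9, 15, 22, 30, 5, 7, 26]


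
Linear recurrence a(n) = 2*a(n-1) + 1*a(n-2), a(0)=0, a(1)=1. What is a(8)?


Build bottom-up:
...a(6)=70, a(7)=169, a(8)=2*169+1*70=408


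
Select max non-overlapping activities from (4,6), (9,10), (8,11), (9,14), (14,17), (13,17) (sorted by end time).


Greedy: pick earliest-ending, then skip overlaps.
Selected (3 activities): [(4, 6), (9, 10), (14, 17)]


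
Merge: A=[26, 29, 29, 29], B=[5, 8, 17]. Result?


Compare heads, take smaller each step.
Merged: [5, 8, 17, 26, 29, 29, 29]


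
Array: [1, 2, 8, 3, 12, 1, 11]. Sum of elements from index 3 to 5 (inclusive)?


Prefix sums: [0, 1, 3, 11, 14, 26, 27, 38]
Sum[3..5] = prefix[6] - prefix[3] = 27 - 11 = 16


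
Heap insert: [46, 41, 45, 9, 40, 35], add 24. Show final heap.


Append 24: [46, 41, 45, 9, 40, 35, 24]
Bubble up: no swaps needed
Result: [46, 41, 45, 9, 40, 35, 24]


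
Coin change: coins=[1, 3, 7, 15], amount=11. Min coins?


dp[0]=0; dp[i]=1+min(dp[i-c] for c in coins)
...dp[6]=2, dp[7]=1, dp[8]=2, dp[9]=3, dp[10]=2, dp[11]=3
Minimum coins for 11 = 3


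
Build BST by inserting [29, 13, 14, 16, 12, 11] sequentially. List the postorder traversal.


Root = 29; build tree by BST insertion.
Postorder traversal: [11, 12, 16, 14, 13, 29]


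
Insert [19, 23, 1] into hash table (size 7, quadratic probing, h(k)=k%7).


Insertions: 19->slot 5; 23->slot 2; 1->slot 1
Table: [None, 1, 23, None, None, 19, None]


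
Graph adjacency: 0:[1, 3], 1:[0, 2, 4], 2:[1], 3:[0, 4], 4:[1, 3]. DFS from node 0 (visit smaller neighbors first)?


DFS stack-based: start with [0]
Visit order: [0, 1, 2, 4, 3]


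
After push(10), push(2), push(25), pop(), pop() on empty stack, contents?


push(10) -> [10]
push(2) -> [10, 2]
push(25) -> [10, 2, 25]
pop() returns 25 -> [10, 2]
pop() returns 2 -> [10]
Final stack (bottom to top): [10]


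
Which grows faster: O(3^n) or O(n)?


linear grows slower than exponential (base 3)
O(n) is asymptotically smaller; O(3^n) grows faster


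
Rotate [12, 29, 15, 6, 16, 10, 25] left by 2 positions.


Left rotate by 2: [15, 6, 16, 10, 25, 12, 29]


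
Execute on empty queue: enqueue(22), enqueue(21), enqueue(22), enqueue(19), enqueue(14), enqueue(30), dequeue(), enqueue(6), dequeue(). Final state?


enqueue(22) -> [22]
enqueue(21) -> [22, 21]
enqueue(22) -> [22, 21, 22]
enqueue(19) -> [22, 21, 22, 19]
enqueue(14) -> [22, 21, 22, 19, 14]
enqueue(30) -> [22, 21, 22, 19, 14, 30]
dequeue() returns 22 -> [21, 22, 19, 14, 30]
enqueue(6) -> [21, 22, 19, 14, 30, 6]
dequeue() returns 21 -> [22, 19, 14, 30, 6]
Final queue (front to back): [22, 19, 14, 30, 6]


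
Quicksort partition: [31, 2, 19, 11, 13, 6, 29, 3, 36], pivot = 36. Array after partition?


Elements <= 36 go left of pivot.
Result: [31, 2, 19, 11, 13, 6, 29, 3, 36], pivot at index 8


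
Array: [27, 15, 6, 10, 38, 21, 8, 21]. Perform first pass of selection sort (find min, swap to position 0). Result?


After one pass: [6, 15, 27, 10, 38, 21, 8, 21]


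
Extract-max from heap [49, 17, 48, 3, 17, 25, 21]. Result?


Max = 49
Replace root with last, heapify down
Resulting heap: [48, 17, 25, 3, 17, 21]


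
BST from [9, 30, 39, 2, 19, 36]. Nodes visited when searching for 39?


BST root = 9
Search for 39: compare at each node
Path: [9, 30, 39]


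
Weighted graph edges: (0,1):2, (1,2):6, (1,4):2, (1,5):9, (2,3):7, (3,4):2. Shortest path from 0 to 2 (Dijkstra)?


Dijkstra from 0:
Distances: {0: 0, 1: 2, 2: 8, 3: 6, 4: 4, 5: 11}
Shortest distance to 2 = 8, path = [0, 1, 2]


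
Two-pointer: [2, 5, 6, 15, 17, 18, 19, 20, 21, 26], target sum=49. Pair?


Two pointers: lo=0, hi=9
No pair sums to 49


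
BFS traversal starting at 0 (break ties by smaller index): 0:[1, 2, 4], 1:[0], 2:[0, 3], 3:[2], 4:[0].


BFS queue: start with [0]
Visit order: [0, 1, 2, 4, 3]


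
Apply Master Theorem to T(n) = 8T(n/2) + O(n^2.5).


a=8, b=2, c=2.5. log_2(8)=3 > c=2.5. Case 1: O(n^log_b(a)) = O(n^3)
Complexity: O(n^3)


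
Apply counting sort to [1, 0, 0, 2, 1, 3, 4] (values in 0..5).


Count array: [2, 2, 1, 1, 1, 0]
Reconstruct: [0, 0, 1, 1, 2, 3, 4]


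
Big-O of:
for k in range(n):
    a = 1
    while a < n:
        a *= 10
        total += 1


Per nesting level: O(n) * O(log n) = O(n log n)
Complexity: O(n log n)


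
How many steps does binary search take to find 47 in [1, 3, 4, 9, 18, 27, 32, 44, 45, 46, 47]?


Search for 47:
[0,10] mid=5 arr[5]=27
[6,10] mid=8 arr[8]=45
[9,10] mid=9 arr[9]=46
[10,10] mid=10 arr[10]=47
Total: 4 comparisons


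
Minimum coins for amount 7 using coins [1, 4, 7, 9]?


dp[0]=0; dp[i]=1+min(dp[i-c] for c in coins)
...dp[2]=2, dp[3]=3, dp[4]=1, dp[5]=2, dp[6]=3, dp[7]=1
Minimum coins for 7 = 1


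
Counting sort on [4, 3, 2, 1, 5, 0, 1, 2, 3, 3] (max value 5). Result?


Count array: [1, 2, 2, 3, 1, 1]
Reconstruct: [0, 1, 1, 2, 2, 3, 3, 3, 4, 5]


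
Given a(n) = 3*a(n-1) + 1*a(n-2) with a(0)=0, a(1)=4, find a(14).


Build bottom-up:
...a(12)=1869120, a(13)=6173284, a(14)=3*6173284+1*1869120=20388972


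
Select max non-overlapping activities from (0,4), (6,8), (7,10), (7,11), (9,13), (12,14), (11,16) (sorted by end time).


Greedy: pick earliest-ending, then skip overlaps.
Selected (3 activities): [(0, 4), (6, 8), (9, 13)]


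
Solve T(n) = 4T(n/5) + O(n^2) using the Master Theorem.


a=4, b=5, c=2. log_5(4)=0.861 < c=2. Case 3: O(n^c) = O(n^2)
Complexity: O(n^2)


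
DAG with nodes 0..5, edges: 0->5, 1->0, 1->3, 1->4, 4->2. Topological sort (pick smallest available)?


Kahn's algorithm, process smallest node first
Order: [1, 0, 3, 4, 2, 5]


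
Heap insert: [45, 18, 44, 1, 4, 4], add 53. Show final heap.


Append 53: [45, 18, 44, 1, 4, 4, 53]
Bubble up: swap idx 6(53) with idx 2(44); swap idx 2(53) with idx 0(45)
Result: [53, 18, 45, 1, 4, 4, 44]


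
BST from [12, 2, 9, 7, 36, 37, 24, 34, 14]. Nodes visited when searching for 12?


BST root = 12
Search for 12: compare at each node
Path: [12]


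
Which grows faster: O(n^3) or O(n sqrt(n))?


n^1.5 grows slower than cubic
O(n sqrt(n)) is asymptotically smaller; O(n^3) grows faster


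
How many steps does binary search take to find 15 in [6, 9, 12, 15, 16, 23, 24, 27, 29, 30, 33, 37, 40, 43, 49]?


Search for 15:
[0,14] mid=7 arr[7]=27
[0,6] mid=3 arr[3]=15
Total: 2 comparisons


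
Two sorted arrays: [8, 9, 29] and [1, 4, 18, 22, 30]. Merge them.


Compare heads, take smaller each step.
Merged: [1, 4, 8, 9, 18, 22, 29, 30]


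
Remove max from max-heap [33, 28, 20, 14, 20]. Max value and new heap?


Max = 33
Replace root with last, heapify down
Resulting heap: [28, 20, 20, 14]


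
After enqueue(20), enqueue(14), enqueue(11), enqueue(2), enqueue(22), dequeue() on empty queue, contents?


enqueue(20) -> [20]
enqueue(14) -> [20, 14]
enqueue(11) -> [20, 14, 11]
enqueue(2) -> [20, 14, 11, 2]
enqueue(22) -> [20, 14, 11, 2, 22]
dequeue() returns 20 -> [14, 11, 2, 22]
Final queue (front to back): [14, 11, 2, 22]


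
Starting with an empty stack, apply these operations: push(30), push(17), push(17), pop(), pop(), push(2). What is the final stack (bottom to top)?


push(30) -> [30]
push(17) -> [30, 17]
push(17) -> [30, 17, 17]
pop() returns 17 -> [30, 17]
pop() returns 17 -> [30]
push(2) -> [30, 2]
Final stack (bottom to top): [30, 2]


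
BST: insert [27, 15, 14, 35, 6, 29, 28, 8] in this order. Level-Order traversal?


Root = 27; build tree by BST insertion.
Level-Order traversal: [27, 15, 35, 14, 29, 6, 28, 8]


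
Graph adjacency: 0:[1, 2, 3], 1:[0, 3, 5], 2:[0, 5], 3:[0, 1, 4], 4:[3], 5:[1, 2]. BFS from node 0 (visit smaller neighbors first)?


BFS queue: start with [0]
Visit order: [0, 1, 2, 3, 5, 4]


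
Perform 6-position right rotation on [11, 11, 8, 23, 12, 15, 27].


Right rotate by 6: [11, 8, 23, 12, 15, 27, 11]


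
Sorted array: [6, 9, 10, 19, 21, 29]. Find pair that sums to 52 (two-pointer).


Two pointers: lo=0, hi=5
No pair sums to 52


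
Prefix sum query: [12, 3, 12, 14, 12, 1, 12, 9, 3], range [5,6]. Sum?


Prefix sums: [0, 12, 15, 27, 41, 53, 54, 66, 75, 78]
Sum[5..6] = prefix[7] - prefix[5] = 66 - 53 = 13


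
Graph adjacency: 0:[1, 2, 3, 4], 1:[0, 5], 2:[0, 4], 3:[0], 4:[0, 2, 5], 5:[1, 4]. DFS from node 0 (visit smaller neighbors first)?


DFS stack-based: start with [0]
Visit order: [0, 1, 5, 4, 2, 3]


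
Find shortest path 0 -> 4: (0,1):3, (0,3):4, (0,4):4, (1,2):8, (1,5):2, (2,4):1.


Dijkstra from 0:
Distances: {0: 0, 1: 3, 2: 5, 3: 4, 4: 4, 5: 5}
Shortest distance to 4 = 4, path = [0, 4]


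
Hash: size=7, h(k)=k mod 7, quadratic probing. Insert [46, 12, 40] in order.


Insertions: 46->slot 4; 12->slot 5; 40->slot 6
Table: [None, None, None, None, 46, 12, 40]


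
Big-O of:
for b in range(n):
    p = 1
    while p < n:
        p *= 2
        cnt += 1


Per nesting level: O(n) * O(log n) = O(n log n)
Complexity: O(n log n)


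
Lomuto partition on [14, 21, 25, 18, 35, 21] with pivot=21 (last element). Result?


Elements <= 21 go left of pivot.
Result: [14, 21, 18, 21, 35, 25], pivot at index 3


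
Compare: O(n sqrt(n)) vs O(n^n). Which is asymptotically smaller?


n^1.5 grows slower than n^n
O(n sqrt(n)) is asymptotically smaller; O(n^n) grows faster


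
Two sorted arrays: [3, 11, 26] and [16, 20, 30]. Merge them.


Compare heads, take smaller each step.
Merged: [3, 11, 16, 20, 26, 30]


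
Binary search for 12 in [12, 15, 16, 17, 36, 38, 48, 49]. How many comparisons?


Search for 12:
[0,7] mid=3 arr[3]=17
[0,2] mid=1 arr[1]=15
[0,0] mid=0 arr[0]=12
Total: 3 comparisons


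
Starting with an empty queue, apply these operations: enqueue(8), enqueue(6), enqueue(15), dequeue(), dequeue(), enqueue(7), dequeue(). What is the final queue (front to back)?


enqueue(8) -> [8]
enqueue(6) -> [8, 6]
enqueue(15) -> [8, 6, 15]
dequeue() returns 8 -> [6, 15]
dequeue() returns 6 -> [15]
enqueue(7) -> [15, 7]
dequeue() returns 15 -> [7]
Final queue (front to back): [7]


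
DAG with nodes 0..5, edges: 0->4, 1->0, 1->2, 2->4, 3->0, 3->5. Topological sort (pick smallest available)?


Kahn's algorithm, process smallest node first
Order: [1, 2, 3, 0, 4, 5]


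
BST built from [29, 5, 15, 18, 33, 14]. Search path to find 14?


BST root = 29
Search for 14: compare at each node
Path: [29, 5, 15, 14]


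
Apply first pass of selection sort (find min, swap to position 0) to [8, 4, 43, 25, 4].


After one pass: [4, 8, 43, 25, 4]


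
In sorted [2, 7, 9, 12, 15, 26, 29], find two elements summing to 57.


Two pointers: lo=0, hi=6
No pair sums to 57


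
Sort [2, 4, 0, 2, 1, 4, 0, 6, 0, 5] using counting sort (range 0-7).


Count array: [3, 1, 2, 0, 2, 1, 1, 0]
Reconstruct: [0, 0, 0, 1, 2, 2, 4, 4, 5, 6]


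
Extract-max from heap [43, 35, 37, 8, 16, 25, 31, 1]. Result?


Max = 43
Replace root with last, heapify down
Resulting heap: [37, 35, 31, 8, 16, 25, 1]


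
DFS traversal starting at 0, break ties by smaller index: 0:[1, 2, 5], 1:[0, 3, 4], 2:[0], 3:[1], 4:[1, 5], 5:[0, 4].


DFS stack-based: start with [0]
Visit order: [0, 1, 3, 4, 5, 2]


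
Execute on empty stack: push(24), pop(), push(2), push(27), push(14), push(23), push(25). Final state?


push(24) -> [24]
pop() returns 24 -> []
push(2) -> [2]
push(27) -> [2, 27]
push(14) -> [2, 27, 14]
push(23) -> [2, 27, 14, 23]
push(25) -> [2, 27, 14, 23, 25]
Final stack (bottom to top): [2, 27, 14, 23, 25]


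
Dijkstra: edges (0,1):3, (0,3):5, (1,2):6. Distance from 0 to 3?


Dijkstra from 0:
Distances: {0: 0, 1: 3, 2: 9, 3: 5}
Shortest distance to 3 = 5, path = [0, 3]


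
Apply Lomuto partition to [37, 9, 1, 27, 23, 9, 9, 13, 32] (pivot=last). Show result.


Elements <= 32 go left of pivot.
Result: [9, 1, 27, 23, 9, 9, 13, 32, 37], pivot at index 7


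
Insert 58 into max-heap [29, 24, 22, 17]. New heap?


Append 58: [29, 24, 22, 17, 58]
Bubble up: swap idx 4(58) with idx 1(24); swap idx 1(58) with idx 0(29)
Result: [58, 29, 22, 17, 24]


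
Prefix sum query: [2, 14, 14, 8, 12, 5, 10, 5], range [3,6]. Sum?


Prefix sums: [0, 2, 16, 30, 38, 50, 55, 65, 70]
Sum[3..6] = prefix[7] - prefix[3] = 65 - 30 = 35


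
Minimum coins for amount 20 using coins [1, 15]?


dp[0]=0; dp[i]=1+min(dp[i-c] for c in coins)
...dp[15]=1, dp[16]=2, dp[17]=3, dp[18]=4, dp[19]=5, dp[20]=6
Minimum coins for 20 = 6


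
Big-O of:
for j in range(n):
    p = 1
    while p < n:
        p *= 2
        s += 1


Per nesting level: O(n) * O(log n) = O(n log n)
Complexity: O(n log n)


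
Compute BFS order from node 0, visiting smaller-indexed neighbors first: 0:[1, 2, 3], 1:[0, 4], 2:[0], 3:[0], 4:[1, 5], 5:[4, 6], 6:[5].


BFS queue: start with [0]
Visit order: [0, 1, 2, 3, 4, 5, 6]


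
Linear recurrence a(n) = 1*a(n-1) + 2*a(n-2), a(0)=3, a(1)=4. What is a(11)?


Build bottom-up:
...a(9)=1194, a(10)=2390, a(11)=1*2390+2*1194=4778


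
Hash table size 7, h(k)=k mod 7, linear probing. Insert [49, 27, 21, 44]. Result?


Insertions: 49->slot 0; 27->slot 6; 21->slot 1; 44->slot 2
Table: [49, 21, 44, None, None, None, 27]


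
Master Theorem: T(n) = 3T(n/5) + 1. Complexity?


a=3, b=5, c=0. log_5(3)=0.683 > c=0. Case 1: O(n^log_b(a)) = O(n^0.683)
Complexity: O(n^0.683)


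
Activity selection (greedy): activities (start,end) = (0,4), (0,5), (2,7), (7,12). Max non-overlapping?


Greedy: pick earliest-ending, then skip overlaps.
Selected (2 activities): [(0, 4), (7, 12)]


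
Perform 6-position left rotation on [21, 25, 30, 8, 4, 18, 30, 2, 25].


Left rotate by 6: [30, 2, 25, 21, 25, 30, 8, 4, 18]


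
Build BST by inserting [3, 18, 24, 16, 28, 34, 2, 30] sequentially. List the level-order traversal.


Root = 3; build tree by BST insertion.
Level-Order traversal: [3, 2, 18, 16, 24, 28, 34, 30]


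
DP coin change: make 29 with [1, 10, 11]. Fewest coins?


dp[0]=0; dp[i]=1+min(dp[i-c] for c in coins)
...dp[24]=4, dp[25]=5, dp[26]=6, dp[27]=7, dp[28]=8, dp[29]=9
Minimum coins for 29 = 9


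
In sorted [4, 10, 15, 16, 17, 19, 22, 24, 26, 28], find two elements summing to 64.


Two pointers: lo=0, hi=9
No pair sums to 64


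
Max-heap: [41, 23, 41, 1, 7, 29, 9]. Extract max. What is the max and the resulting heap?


Max = 41
Replace root with last, heapify down
Resulting heap: [41, 23, 29, 1, 7, 9]


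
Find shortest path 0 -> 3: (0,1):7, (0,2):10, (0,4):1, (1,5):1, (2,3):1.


Dijkstra from 0:
Distances: {0: 0, 1: 7, 2: 10, 3: 11, 4: 1, 5: 8}
Shortest distance to 3 = 11, path = [0, 2, 3]


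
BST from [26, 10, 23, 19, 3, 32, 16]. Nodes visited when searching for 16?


BST root = 26
Search for 16: compare at each node
Path: [26, 10, 23, 19, 16]


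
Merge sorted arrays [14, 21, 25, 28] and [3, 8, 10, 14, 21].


Compare heads, take smaller each step.
Merged: [3, 8, 10, 14, 14, 21, 21, 25, 28]


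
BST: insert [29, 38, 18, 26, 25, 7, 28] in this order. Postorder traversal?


Root = 29; build tree by BST insertion.
Postorder traversal: [7, 25, 28, 26, 18, 38, 29]


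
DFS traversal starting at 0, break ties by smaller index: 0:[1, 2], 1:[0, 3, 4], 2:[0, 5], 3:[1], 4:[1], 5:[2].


DFS stack-based: start with [0]
Visit order: [0, 1, 3, 4, 2, 5]


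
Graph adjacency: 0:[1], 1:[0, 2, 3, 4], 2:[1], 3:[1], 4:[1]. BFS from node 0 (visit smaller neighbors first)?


BFS queue: start with [0]
Visit order: [0, 1, 2, 3, 4]


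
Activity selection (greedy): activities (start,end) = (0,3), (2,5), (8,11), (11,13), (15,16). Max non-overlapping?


Greedy: pick earliest-ending, then skip overlaps.
Selected (4 activities): [(0, 3), (8, 11), (11, 13), (15, 16)]


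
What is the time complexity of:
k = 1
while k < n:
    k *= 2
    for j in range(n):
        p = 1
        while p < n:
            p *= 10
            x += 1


Per nesting level: O(log n) * O(n) * O(log n) = O(n (log n)^2)
Complexity: O(n (log n)^2)


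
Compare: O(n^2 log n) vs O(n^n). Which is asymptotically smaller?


n^2 log n grows slower than n^n
O(n^2 log n) is asymptotically smaller; O(n^n) grows faster


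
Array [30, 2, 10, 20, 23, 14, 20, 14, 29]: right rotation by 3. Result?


Right rotate by 3: [20, 14, 29, 30, 2, 10, 20, 23, 14]


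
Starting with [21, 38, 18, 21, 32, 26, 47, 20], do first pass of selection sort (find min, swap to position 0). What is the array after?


After one pass: [18, 38, 21, 21, 32, 26, 47, 20]


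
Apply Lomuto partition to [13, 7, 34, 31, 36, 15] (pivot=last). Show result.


Elements <= 15 go left of pivot.
Result: [13, 7, 15, 31, 36, 34], pivot at index 2


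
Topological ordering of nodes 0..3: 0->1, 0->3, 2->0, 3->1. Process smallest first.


Kahn's algorithm, process smallest node first
Order: [2, 0, 3, 1]


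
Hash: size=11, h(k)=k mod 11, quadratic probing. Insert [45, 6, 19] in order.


Insertions: 45->slot 1; 6->slot 6; 19->slot 8
Table: [None, 45, None, None, None, None, 6, None, 19, None, None]


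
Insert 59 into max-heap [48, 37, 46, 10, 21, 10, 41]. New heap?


Append 59: [48, 37, 46, 10, 21, 10, 41, 59]
Bubble up: swap idx 7(59) with idx 3(10); swap idx 3(59) with idx 1(37); swap idx 1(59) with idx 0(48)
Result: [59, 48, 46, 37, 21, 10, 41, 10]


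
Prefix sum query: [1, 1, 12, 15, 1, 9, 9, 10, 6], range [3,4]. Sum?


Prefix sums: [0, 1, 2, 14, 29, 30, 39, 48, 58, 64]
Sum[3..4] = prefix[5] - prefix[3] = 30 - 14 = 16


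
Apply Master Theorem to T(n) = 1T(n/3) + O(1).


a=1, b=3, c=0. log_3(1)=0 = c=0. Case 2: O(n^c log n) = O(log n)
Complexity: O(log n)


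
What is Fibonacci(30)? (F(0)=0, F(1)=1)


F(n)=F(n-1)+F(n-2)
...F(28)=317811, F(29)=514229, F(30)=832040


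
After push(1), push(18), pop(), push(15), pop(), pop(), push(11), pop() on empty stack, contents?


push(1) -> [1]
push(18) -> [1, 18]
pop() returns 18 -> [1]
push(15) -> [1, 15]
pop() returns 15 -> [1]
pop() returns 1 -> []
push(11) -> [11]
pop() returns 11 -> []
Final stack (bottom to top): []


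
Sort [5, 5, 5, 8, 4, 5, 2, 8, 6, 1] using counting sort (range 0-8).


Count array: [0, 1, 1, 0, 1, 4, 1, 0, 2]
Reconstruct: [1, 2, 4, 5, 5, 5, 5, 6, 8, 8]


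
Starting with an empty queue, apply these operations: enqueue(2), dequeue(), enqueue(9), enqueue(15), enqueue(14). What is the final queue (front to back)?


enqueue(2) -> [2]
dequeue() returns 2 -> []
enqueue(9) -> [9]
enqueue(15) -> [9, 15]
enqueue(14) -> [9, 15, 14]
Final queue (front to back): [9, 15, 14]


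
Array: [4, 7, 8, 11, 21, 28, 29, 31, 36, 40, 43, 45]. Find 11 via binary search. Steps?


Search for 11:
[0,11] mid=5 arr[5]=28
[0,4] mid=2 arr[2]=8
[3,4] mid=3 arr[3]=11
Total: 3 comparisons


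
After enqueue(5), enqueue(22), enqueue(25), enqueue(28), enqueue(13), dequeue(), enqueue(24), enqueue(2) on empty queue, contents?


enqueue(5) -> [5]
enqueue(22) -> [5, 22]
enqueue(25) -> [5, 22, 25]
enqueue(28) -> [5, 22, 25, 28]
enqueue(13) -> [5, 22, 25, 28, 13]
dequeue() returns 5 -> [22, 25, 28, 13]
enqueue(24) -> [22, 25, 28, 13, 24]
enqueue(2) -> [22, 25, 28, 13, 24, 2]
Final queue (front to back): [22, 25, 28, 13, 24, 2]


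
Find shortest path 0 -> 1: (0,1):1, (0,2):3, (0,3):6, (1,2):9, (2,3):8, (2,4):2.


Dijkstra from 0:
Distances: {0: 0, 1: 1, 2: 3, 3: 6, 4: 5}
Shortest distance to 1 = 1, path = [0, 1]


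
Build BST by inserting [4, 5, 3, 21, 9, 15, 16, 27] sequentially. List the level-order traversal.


Root = 4; build tree by BST insertion.
Level-Order traversal: [4, 3, 5, 21, 9, 27, 15, 16]


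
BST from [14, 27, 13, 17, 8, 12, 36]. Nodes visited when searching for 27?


BST root = 14
Search for 27: compare at each node
Path: [14, 27]


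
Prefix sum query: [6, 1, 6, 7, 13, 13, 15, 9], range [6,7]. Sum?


Prefix sums: [0, 6, 7, 13, 20, 33, 46, 61, 70]
Sum[6..7] = prefix[8] - prefix[6] = 70 - 46 = 24


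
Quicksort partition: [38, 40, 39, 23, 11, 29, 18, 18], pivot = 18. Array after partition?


Elements <= 18 go left of pivot.
Result: [11, 18, 18, 23, 38, 29, 40, 39], pivot at index 2


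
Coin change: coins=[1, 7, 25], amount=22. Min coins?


dp[0]=0; dp[i]=1+min(dp[i-c] for c in coins)
...dp[17]=5, dp[18]=6, dp[19]=7, dp[20]=8, dp[21]=3, dp[22]=4
Minimum coins for 22 = 4


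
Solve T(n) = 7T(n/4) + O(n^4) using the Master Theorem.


a=7, b=4, c=4. log_4(7)=1.404 < c=4. Case 3: O(n^c) = O(n^4)
Complexity: O(n^4)
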